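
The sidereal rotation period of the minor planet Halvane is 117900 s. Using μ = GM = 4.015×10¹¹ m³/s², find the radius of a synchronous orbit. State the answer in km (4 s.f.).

r_sync ≈ 5209 km

A synchronous orbit has period T, so by Kepler's third law a = (μT²/4π²)^(1/3).
μT²/4π² = 4.015×10¹¹ × (1.179×10⁵)² / 39.48 = 1.414×10²⁰ m³.
a = 5.209×10⁶ m = 5209.4 km.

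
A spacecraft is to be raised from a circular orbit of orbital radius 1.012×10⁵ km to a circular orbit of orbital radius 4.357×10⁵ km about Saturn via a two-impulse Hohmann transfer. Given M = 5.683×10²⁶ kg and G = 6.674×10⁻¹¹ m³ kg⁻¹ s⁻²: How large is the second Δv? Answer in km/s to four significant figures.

Δv ≈ 3.602 km/s

μ = GM = 6.674×10⁻¹¹ × 5.683×10²⁶ = 3.793×10¹⁶ m³/s².
r₁ = 1.012×10⁵ km = 1.012×10⁸ m.
r₂ = 4.357×10⁵ km = 4.357×10⁸ m.
Transfer ellipse a_t = (r₁ + r₂)/2 = 2.684×10⁸ m.
At r₁: circular v_c1 = √(μ/r₁) = 19360 m/s; transfer-perikrone v_p = √[μ(2/r₁ − 1/a_t)] = 24660 m/s.
At r₂: circular v_c2 = √(μ/r₂) = 9330 m/s; transfer-apokrone v_a = √[μ(2/r₂ − 1/a_t)] = 5729 m/s.
Δv₂ = v_c2 − v_a = 3602 m/s.
= 3.602 km/s.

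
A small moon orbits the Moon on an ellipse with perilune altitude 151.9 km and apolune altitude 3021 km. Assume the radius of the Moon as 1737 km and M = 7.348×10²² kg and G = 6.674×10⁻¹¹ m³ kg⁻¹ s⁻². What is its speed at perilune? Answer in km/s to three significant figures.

v ≈ 1.93 km/s

μ = GM = 6.674×10⁻¹¹ × 7.348×10²² = 4.904×10¹² m³/s².
r_p = 1737 + 151.9 = 1888.9 km = 1.8889×10⁶ m.
r_a = 1737 + 3021 = 4758.0 km = 4.7580×10⁶ m.
Semi-major axis a = (r_p + r_a)/2 = 3323.4 km = 3.323×10⁶ m.
Vis-viva: v² = μ(2/r − 1/a) = 4.904×10¹² × (1.059×10⁻⁶ − 3.009×10⁻⁷) = 3.717×10⁶ m²/s².
v = 1928 m/s = 1.928 km/s.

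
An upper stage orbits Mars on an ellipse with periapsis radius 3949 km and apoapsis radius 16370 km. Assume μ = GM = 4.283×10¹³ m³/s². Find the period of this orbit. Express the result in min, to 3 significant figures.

Semi-major axis a = (r_p + r_a)/2 = (3949.0 + 16370)/2 = 10160 km = 1.016×10⁷ m.
By Kepler's third law T = 2π√(a³/μ) = 2π × 4.948×10³ = 3.109×10⁴ s.
= 518.2 min.

T ≈ 518 min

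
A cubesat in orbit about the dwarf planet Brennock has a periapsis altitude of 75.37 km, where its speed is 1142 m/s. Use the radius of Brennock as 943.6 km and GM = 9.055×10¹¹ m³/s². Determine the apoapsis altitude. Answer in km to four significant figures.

apoapsis altitude ≈ 1865 km

r_p = 943.6 + 75.37 = 1019.0 km = 1.019×10⁶ m.
Specific energy ε = v²/2 − μ/r = -2.366×10⁵ J/kg, so a = −μ/(2ε) = 1.914×10⁶ m.
The apsides satisfy r_p + r_a = 2a, so the apoapsis radius is 2a − r_p = 2.809×10⁶ m = 2808.8 km.
Apoapsis altitude = 2808.8 − 943.6 = 1865.2 km.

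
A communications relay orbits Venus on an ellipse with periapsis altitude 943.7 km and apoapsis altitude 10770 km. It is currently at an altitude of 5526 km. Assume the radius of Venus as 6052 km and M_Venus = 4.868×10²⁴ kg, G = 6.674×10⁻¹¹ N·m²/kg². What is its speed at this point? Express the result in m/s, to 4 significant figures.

v ≈ 5370 m/s

μ = GM = 6.674×10⁻¹¹ × 4.868×10²⁴ = 3.249×10¹⁴ m³/s².
r_p = 6052 + 943.7 = 6995.7 km = 6.9957×10⁶ m.
r_a = 6052 + 10770 = 16822 km = 1.6822×10⁷ m.
r = 6052 + 5526 = 11578 km = 1.158×10⁷ m.
Semi-major axis a = (r_p + r_a)/2 = 11909 km = 1.191×10⁷ m.
Vis-viva: v² = μ(2/r − 1/a) = 3.249×10¹⁴ × (1.727×10⁻⁷ − 8.397×10⁻⁸) = 2.884×10⁷ m²/s².
v = 5370 m/s.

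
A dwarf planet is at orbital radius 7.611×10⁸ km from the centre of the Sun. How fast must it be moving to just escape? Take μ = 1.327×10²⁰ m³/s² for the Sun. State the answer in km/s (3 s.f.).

r = 7.611×10⁸ km = 7.611×10¹¹ m.
Escape speed v_esc = √(2μ/r) = √(2 × 1.327×10²⁰ / 7.611×10¹¹) = √(3.487×10⁸) = 18670 m/s.
= 18.67 km/s.

v_esc ≈ 18.7 km/s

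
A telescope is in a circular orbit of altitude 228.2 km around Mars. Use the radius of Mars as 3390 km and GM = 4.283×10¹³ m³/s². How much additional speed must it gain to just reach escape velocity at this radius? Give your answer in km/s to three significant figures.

r = 3390 + 228.2 = 3618.2 km = 3.6182×10⁶ m.
Circular speed v_c = √(μ/r) = 3441 m/s.
Escape speed v_esc = √(2μ/r) = √2 × v_c = 4866 m/s.
Δv = v_esc − v_c = 1425 m/s = 1.425 km/s.

Δv ≈ 1.43 km/s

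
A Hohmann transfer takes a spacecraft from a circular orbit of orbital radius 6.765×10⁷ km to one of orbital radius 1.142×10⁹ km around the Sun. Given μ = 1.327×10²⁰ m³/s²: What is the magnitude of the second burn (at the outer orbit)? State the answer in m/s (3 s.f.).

Δv ≈ 7170 m/s

r₁ = 6.765×10⁷ km = 6.765×10¹⁰ m.
r₂ = 1.142×10⁹ km = 1.142×10¹² m.
Transfer ellipse a_t = (r₁ + r₂)/2 = 6.048×10¹¹ m.
At r₁: circular v_c1 = √(μ/r₁) = 44290 m/s; transfer-perihelion v_p = √[μ(2/r₁ − 1/a_t)] = 60860 m/s.
At r₂: circular v_c2 = √(μ/r₂) = 10780 m/s; transfer-aphelion v_a = √[μ(2/r₂ − 1/a_t)] = 3605 m/s.
Δv₂ = v_c2 − v_a = 7174 m/s.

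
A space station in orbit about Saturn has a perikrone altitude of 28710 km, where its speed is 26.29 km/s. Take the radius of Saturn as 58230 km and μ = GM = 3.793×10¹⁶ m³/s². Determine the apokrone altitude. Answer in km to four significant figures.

r_p = 58230 + 28710 = 86940 km = 8.694×10⁷ m.
Specific energy ε = v²/2 − μ/r = -9.070×10⁷ J/kg, so a = −μ/(2ε) = 2.091×10⁸ m.
The apsides satisfy r_p + r_a = 2a, so the apokrone radius is 2a − r_p = 3.313×10⁸ m = 3.3127×10⁵ km.
Apokrone altitude = 3.3127×10⁵ − 58230 = 2.7304×10⁵ km.

apokrone altitude ≈ 2.730×10⁵ km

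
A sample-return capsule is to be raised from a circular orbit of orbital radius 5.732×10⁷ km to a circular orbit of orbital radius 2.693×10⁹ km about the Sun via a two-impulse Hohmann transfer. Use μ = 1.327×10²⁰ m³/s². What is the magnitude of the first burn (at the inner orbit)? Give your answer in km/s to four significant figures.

Δv ≈ 19.22 km/s

r₁ = 5.732×10⁷ km = 5.732×10¹⁰ m.
r₂ = 2.693×10⁹ km = 2.693×10¹² m.
Transfer ellipse a_t = (r₁ + r₂)/2 = 1.375×10¹² m.
At r₁: circular v_c1 = √(μ/r₁) = 48120 m/s; transfer-perihelion v_p = √[μ(2/r₁ − 1/a_t)] = 67330 m/s.
Δv₁ = v_p − v_c1 = 19220 m/s.
= 19.22 km/s.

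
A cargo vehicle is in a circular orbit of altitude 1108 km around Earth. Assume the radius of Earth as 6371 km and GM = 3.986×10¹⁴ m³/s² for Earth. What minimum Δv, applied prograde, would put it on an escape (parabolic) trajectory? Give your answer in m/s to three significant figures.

Δv ≈ 3020 m/s

r = 6371 + 1108 = 7479.0 km = 7.4790×10⁶ m.
Circular speed v_c = √(μ/r) = 7300 m/s.
Escape speed v_esc = √(2μ/r) = √2 × v_c = 10320 m/s.
Δv = v_esc − v_c = 3024 m/s.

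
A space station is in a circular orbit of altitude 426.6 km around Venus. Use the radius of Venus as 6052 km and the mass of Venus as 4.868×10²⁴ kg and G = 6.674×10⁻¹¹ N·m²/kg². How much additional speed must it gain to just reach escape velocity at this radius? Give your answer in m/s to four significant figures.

μ = GM = 6.674×10⁻¹¹ × 4.868×10²⁴ = 3.249×10¹⁴ m³/s².
r = 6052 + 426.6 = 6478.6 km = 6.4786×10⁶ m.
Circular speed v_c = √(μ/r) = 7082 m/s.
Escape speed v_esc = √(2μ/r) = √2 × v_c = 10010 m/s.
Δv = v_esc − v_c = 2933 m/s.

Δv ≈ 2933 m/s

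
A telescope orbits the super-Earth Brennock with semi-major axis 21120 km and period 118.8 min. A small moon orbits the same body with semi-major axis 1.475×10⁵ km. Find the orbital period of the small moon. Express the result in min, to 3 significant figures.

T₂ ≈ 2190 min

Kepler's third law: T² ∝ a³, so T₂ = T₁ (a₂/a₁)^(3/2).
a₂/a₁ = 6.984, (a₂/a₁)^(3/2) = 18.46.
T₂ = 118.8 × 18.46 = 2193 min.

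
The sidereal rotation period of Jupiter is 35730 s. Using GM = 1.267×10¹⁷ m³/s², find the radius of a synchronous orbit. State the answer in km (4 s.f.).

r_sync ≈ 1.600×10⁵ km

A synchronous orbit has period T, so by Kepler's third law a = (μT²/4π²)^(1/3).
μT²/4π² = 1.267×10¹⁷ × (3.573×10⁴)² / 39.48 = 4.097×10²⁴ m³.
a = 1.600×10⁸ m = 1.6002×10⁵ km.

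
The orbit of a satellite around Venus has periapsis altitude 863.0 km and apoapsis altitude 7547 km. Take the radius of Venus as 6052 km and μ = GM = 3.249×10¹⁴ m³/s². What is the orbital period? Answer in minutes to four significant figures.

r_p = 6052 + 863.0 = 6915.0 km = 6.9150×10⁶ m.
r_a = 6052 + 7547 = 13599 km = 1.3599×10⁷ m.
Semi-major axis a = (r_p + r_a)/2 = (6915.0 + 13599)/2 = 10257 km = 1.026×10⁷ m.
By Kepler's third law T = 2π√(a³/μ) = 2π × 1.822×10³ = 1.145×10⁴ s.
= 190.8 minutes.

T ≈ 190.8 minutes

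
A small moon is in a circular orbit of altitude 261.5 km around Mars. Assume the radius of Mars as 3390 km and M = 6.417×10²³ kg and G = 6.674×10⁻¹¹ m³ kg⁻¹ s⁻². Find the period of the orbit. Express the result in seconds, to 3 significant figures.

T ≈ 6700 seconds

μ = GM = 6.674×10⁻¹¹ × 6.417×10²³ = 4.283×10¹³ m³/s².
r = 3390 + 261.5 = 3651.5 km = 3.6515×10⁶ m.
Kepler's third law: T = 2π√(r³/μ) = 2π√((3.652×10⁶)³ / 4.283×10¹³).
r³/μ = 1.137×10⁶ s², so T = 2π × 1.066×10³ = 6.699×10³ s.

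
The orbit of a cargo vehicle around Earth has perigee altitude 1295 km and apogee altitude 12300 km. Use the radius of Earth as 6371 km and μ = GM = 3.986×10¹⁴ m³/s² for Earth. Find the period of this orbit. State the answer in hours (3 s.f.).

T ≈ 4.18 hours

r_p = 6371 + 1295 = 7666.0 km = 7.6660×10⁶ m.
r_a = 6371 + 12300 = 18671 km = 1.8671×10⁷ m.
Semi-major axis a = (r_p + r_a)/2 = (7666.0 + 18671)/2 = 13168 km = 1.317×10⁷ m.
By Kepler's third law T = 2π√(a³/μ) = 2π × 2.394×10³ = 1.504×10⁴ s.
= 4.177 hours.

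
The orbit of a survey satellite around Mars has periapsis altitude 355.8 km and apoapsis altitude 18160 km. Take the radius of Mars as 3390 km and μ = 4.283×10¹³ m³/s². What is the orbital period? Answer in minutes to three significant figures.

T ≈ 720 minutes

r_p = 3390 + 355.8 = 3745.8 km = 3.7458×10⁶ m.
r_a = 3390 + 18160 = 21550 km = 2.1550×10⁷ m.
Semi-major axis a = (r_p + r_a)/2 = (3745.8 + 21550)/2 = 12648 km = 1.265×10⁷ m.
By Kepler's third law T = 2π√(a³/μ) = 2π × 6.873×10³ = 4.319×10⁴ s.
= 719.8 minutes.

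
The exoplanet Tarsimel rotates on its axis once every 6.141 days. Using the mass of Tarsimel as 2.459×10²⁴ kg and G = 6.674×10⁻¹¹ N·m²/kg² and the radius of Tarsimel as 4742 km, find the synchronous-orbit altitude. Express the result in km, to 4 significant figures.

μ = GM = 6.674×10⁻¹¹ × 2.459×10²⁴ = 1.641×10¹⁴ m³/s².
T = 6.141 days = 5.306×10⁵ s.
A synchronous orbit has period T, so by Kepler's third law a = (μT²/4π²)^(1/3).
μT²/4π² = 1.641×10¹⁴ × (5.306×10⁵)² / 39.48 = 1.170×10²⁴ m³.
a = 1.054×10⁸ m = 1.0538×10⁵ km.
Altitude h = a − R = 1.0538×10⁵ − 4742 = 1.0064×10⁵ km.

h_sync ≈ 1.006×10⁵ km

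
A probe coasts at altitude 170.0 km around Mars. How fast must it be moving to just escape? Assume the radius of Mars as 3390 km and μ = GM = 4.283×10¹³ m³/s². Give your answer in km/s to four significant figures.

r = 3390 + 170.0 = 3560.0 km = 3.5600×10⁶ m.
Escape speed v_esc = √(2μ/r) = √(2 × 4.283×10¹³ / 3.560×10⁶) = √(2.406×10⁷) = 4905 m/s.
= 4.905 km/s.

v_esc ≈ 4.905 km/s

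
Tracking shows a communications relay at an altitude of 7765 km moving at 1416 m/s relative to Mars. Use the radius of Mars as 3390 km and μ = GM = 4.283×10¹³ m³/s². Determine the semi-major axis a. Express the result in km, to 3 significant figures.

r = 3390 + 7765 = 11155 km = 1.116×10⁷ m.
Specific orbital energy ε = v²/2 − μ/r = (1416)²/2 − 4.283×10¹³/1.116×10⁷ = -2.837×10⁶ J/kg.
Since ε = −μ/(2a), a = −μ/(2ε) = 7.548×10⁶ m = 7548.5 km.

a ≈ 7550 km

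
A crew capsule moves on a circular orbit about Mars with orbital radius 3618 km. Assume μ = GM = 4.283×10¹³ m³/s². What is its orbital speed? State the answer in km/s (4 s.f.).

r = 3618 km = 3.618×10⁶ m.
For a circular orbit v = √(μ/r) = √(4.283×10¹³ / 3.618×10⁶) = √(1.184×10⁷) = 3441 m/s.
That is 3.441 km/s.

v ≈ 3.441 km/s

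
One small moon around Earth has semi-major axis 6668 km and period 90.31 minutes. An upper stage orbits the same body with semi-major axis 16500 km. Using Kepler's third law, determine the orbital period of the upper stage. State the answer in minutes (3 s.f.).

Kepler's third law: T² ∝ a³, so T₂ = T₁ (a₂/a₁)^(3/2).
a₂/a₁ = 2.475, (a₂/a₁)^(3/2) = 3.893.
T₂ = 90.31 × 3.893 = 351.5 minutes.

T₂ ≈ 352 minutes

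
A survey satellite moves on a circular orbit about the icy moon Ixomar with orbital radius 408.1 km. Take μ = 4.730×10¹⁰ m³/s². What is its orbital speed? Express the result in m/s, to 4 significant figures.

r = 408.1 km = 4.081×10⁵ m.
For a circular orbit v = √(μ/r) = √(4.730×10¹⁰ / 4.081×10⁵) = √(1.159×10⁵) = 340.4 m/s.

v ≈ 340.4 m/s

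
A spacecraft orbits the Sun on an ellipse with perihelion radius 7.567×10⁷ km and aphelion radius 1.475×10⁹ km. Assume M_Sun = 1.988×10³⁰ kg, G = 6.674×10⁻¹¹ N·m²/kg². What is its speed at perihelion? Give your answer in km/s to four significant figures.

v ≈ 57.76 km/s

μ = GM = 6.674×10⁻¹¹ × 1.988×10³⁰ = 1.327×10²⁰ m³/s².
Semi-major axis a = (r_p + r_a)/2 = 7.7534×10⁸ km = 7.753×10¹¹ m.
Vis-viva: v² = μ(2/r − 1/a) = 1.327×10²⁰ × (2.643×10⁻¹¹ − 1.290×10⁻¹²) = 3.336×10⁹ m²/s².
v = 57760 m/s = 57.76 km/s.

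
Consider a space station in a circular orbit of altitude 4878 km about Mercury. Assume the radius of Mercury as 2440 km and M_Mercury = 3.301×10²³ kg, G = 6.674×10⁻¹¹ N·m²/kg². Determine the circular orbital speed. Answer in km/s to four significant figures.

v ≈ 1.735 km/s

μ = GM = 6.674×10⁻¹¹ × 3.301×10²³ = 2.203×10¹³ m³/s².
r = 2440 + 4878 = 7318.0 km = 7.3180×10⁶ m.
For a circular orbit v = √(μ/r) = √(2.203×10¹³ / 7.318×10⁶) = √(3.011×10⁶) = 1735 m/s.
That is 1.735 km/s.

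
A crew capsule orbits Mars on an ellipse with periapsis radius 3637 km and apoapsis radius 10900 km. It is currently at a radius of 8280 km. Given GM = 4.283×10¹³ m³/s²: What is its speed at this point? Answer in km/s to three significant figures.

Semi-major axis a = (r_p + r_a)/2 = 7268.5 km = 7.268×10⁶ m.
Vis-viva: v² = μ(2/r − 1/a) = 4.283×10¹³ × (2.415×10⁻⁷ − 1.376×10⁻⁷) = 4.453×10⁶ m²/s².
v = 2110 m/s = 2.110 km/s.

v ≈ 2.11 km/s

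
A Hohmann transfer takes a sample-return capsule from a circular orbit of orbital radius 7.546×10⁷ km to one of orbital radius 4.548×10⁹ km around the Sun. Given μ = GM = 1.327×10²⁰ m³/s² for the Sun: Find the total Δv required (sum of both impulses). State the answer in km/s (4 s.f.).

r₁ = 7.546×10⁷ km = 7.546×10¹⁰ m.
r₂ = 4.548×10⁹ km = 4.548×10¹² m.
Transfer ellipse a_t = (r₁ + r₂)/2 = 2.312×10¹² m.
At r₁: circular v_c1 = √(μ/r₁) = 41940 m/s; transfer-perihelion v_p = √[μ(2/r₁ − 1/a_t)] = 58820 m/s.
Δv₁ = v_p − v_c1 = 16880 m/s.
At r₂: circular v_c2 = √(μ/r₂) = 5402 m/s; transfer-aphelion v_a = √[μ(2/r₂ − 1/a_t)] = 975.9 m/s.
Δv₂ = v_c2 − v_a = 4426 m/s.
Total Δv = Δv₁ + Δv₂ = 21310 m/s = 21.31 km/s.

Δv_total ≈ 21.31 km/s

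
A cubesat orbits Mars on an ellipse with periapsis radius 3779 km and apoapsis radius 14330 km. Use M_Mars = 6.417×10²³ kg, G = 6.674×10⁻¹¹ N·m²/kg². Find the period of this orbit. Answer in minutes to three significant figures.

μ = GM = 6.674×10⁻¹¹ × 6.417×10²³ = 4.283×10¹³ m³/s².
Semi-major axis a = (r_p + r_a)/2 = (3779.0 + 14330)/2 = 9054.5 km = 9.054×10⁶ m.
By Kepler's third law T = 2π√(a³/μ) = 2π × 4.163×10³ = 2.616×10⁴ s.
= 436.0 minutes.

T ≈ 436 minutes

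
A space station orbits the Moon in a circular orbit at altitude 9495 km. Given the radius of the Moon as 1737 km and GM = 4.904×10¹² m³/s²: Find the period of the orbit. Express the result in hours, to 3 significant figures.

T ≈ 29.7 hours

r = 1737 + 9495 = 11232 km = 1.1232×10⁷ m.
Kepler's third law: T = 2π√(r³/μ) = 2π√((1.123×10⁷)³ / 4.904×10¹²).
r³/μ = 2.889×10⁸ s², so T = 2π × 1.700×10⁴ = 1.068×10⁵ s.
Converting: 1.068×10⁵ s ÷ 3600 = 29.67 hours.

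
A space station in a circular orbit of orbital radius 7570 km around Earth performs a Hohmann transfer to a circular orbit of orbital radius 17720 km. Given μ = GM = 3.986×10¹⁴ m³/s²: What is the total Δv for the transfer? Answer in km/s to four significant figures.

r₁ = 7570 km = 7.570×10⁶ m.
r₂ = 17720 km = 1.772×10⁷ m.
Transfer ellipse a_t = (r₁ + r₂)/2 = 1.264×10⁷ m.
At r₁: circular v_c1 = √(μ/r₁) = 7256 m/s; transfer-perigee v_p = √[μ(2/r₁ − 1/a_t)] = 8590 m/s.
Δv₁ = v_p − v_c1 = 1334 m/s.
At r₂: circular v_c2 = √(μ/r₂) = 4743 m/s; transfer-apogee v_a = √[μ(2/r₂ − 1/a_t)] = 3670 m/s.
Δv₂ = v_c2 − v_a = 1073 m/s.
Total Δv = Δv₁ + Δv₂ = 2407 m/s = 2.407 km/s.

Δv_total ≈ 2.407 km/s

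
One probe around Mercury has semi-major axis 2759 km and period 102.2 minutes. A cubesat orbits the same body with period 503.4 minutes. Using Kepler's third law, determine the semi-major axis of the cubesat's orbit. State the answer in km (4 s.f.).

a₂ ≈ 7987 km

Kepler's third law: a³ ∝ T², so a₂ = a₁ (T₂/T₁)^(2/3).
T₂/T₁ = 4.926, (T₂/T₁)^(2/3) = 2.895.
a₂ = 2759 × 2.895 = 7987 km.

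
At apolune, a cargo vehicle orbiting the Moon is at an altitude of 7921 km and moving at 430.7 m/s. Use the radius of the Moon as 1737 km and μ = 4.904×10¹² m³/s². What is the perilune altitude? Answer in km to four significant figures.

r_a = 1737 + 7921 = 9658.0 km = 9.658×10⁶ m.
Specific energy ε = v²/2 − μ/r = -4.150×10⁵ J/kg, so a = −μ/(2ε) = 5.908×10⁶ m.
The apsides satisfy r_p + r_a = 2a, so the perilune radius is 2a − r_a = 2.158×10⁶ m = 2158.5 km.
Perilune altitude = 2158.5 − 1737 = 421.46 km.

perilune altitude ≈ 421.5 km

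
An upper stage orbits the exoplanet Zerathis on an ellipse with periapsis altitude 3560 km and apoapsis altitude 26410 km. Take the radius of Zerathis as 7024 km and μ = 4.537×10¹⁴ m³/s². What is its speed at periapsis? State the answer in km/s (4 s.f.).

r_p = 7024 + 3560 = 10584 km = 1.0584×10⁷ m.
r_a = 7024 + 26410 = 33434 km = 3.3434×10⁷ m.
Semi-major axis a = (r_p + r_a)/2 = 22009 km = 2.201×10⁷ m.
Vis-viva: v² = μ(2/r − 1/a) = 4.537×10¹⁴ × (1.890×10⁻⁷ − 4.544×10⁻⁸) = 6.512×10⁷ m²/s².
v = 8070 m/s = 8.070 km/s.

v ≈ 8.070 km/s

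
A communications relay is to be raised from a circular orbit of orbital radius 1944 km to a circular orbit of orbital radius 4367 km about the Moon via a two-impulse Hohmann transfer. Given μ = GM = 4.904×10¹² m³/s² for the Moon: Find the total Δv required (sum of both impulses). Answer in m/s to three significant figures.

Δv_total ≈ 508 m/s

r₁ = 1944 km = 1.944×10⁶ m.
r₂ = 4367 km = 4.367×10⁶ m.
Transfer ellipse a_t = (r₁ + r₂)/2 = 3.156×10⁶ m.
At r₁: circular v_c1 = √(μ/r₁) = 1588 m/s; transfer-perilune v_p = √[μ(2/r₁ − 1/a_t)] = 1868 m/s.
Δv₁ = v_p − v_c1 = 280.2 m/s.
At r₂: circular v_c2 = √(μ/r₂) = 1060 m/s; transfer-apolune v_a = √[μ(2/r₂ − 1/a_t)] = 831.8 m/s.
Δv₂ = v_c2 − v_a = 227.9 m/s.
Total Δv = Δv₁ + Δv₂ = 508.1 m/s.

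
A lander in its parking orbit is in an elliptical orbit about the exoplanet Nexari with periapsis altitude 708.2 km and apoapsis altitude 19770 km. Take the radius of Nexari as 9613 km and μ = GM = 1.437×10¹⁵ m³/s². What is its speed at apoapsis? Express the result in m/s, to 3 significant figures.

r_p = 9613 + 708.2 = 10321 km = 1.0321×10⁷ m.
r_a = 9613 + 19770 = 29383 km = 2.9383×10⁷ m.
Semi-major axis a = (r_p + r_a)/2 = 19852 km = 1.985×10⁷ m.
Vis-viva: v² = μ(2/r − 1/a) = 1.437×10¹⁵ × (6.807×10⁻⁸ − 5.037×10⁻⁸) = 2.543×10⁷ m²/s².
v = 5042 m/s.

v ≈ 5040 m/s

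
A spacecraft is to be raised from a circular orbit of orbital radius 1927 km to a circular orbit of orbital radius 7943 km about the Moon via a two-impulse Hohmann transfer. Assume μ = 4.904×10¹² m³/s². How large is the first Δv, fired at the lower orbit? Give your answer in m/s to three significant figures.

r₁ = 1927 km = 1.927×10⁶ m.
r₂ = 7943 km = 7.943×10⁶ m.
Transfer ellipse a_t = (r₁ + r₂)/2 = 4.935×10⁶ m.
At r₁: circular v_c1 = √(μ/r₁) = 1595 m/s; transfer-perilune v_p = √[μ(2/r₁ − 1/a_t)] = 2024 m/s.
Δv₁ = v_p − v_c1 = 428.6 m/s.

Δv ≈ 429 m/s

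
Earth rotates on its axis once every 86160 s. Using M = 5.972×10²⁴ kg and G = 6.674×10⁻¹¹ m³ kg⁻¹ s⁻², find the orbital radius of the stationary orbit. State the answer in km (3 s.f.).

μ = GM = 6.674×10⁻¹¹ × 5.972×10²⁴ = 3.986×10¹⁴ m³/s².
A synchronous orbit has period T, so by Kepler's third law a = (μT²/4π²)^(1/3).
μT²/4π² = 3.986×10¹⁴ × (8.616×10⁴)² / 39.48 = 7.495×10²² m³.
a = 4.216×10⁷ m = 42162 km.

r_sync ≈ 42200 km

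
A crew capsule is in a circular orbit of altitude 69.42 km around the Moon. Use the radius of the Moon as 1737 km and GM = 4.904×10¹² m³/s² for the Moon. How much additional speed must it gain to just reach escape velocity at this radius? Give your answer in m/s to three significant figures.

r = 1737 + 69.42 = 1806.4 km = 1.8064×10⁶ m.
Circular speed v_c = √(μ/r) = 1648 m/s.
Escape speed v_esc = √(2μ/r) = √2 × v_c = 2330 m/s.
Δv = v_esc − v_c = 682.5 m/s.

Δv ≈ 682 m/s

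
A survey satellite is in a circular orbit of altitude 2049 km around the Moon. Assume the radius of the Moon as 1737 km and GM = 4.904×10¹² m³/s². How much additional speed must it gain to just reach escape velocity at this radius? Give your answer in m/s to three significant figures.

r = 1737 + 2049 = 3786.0 km = 3.7860×10⁶ m.
Circular speed v_c = √(μ/r) = 1138 m/s.
Escape speed v_esc = √(2μ/r) = √2 × v_c = 1610 m/s.
Δv = v_esc − v_c = 471.4 m/s.

Δv ≈ 471 m/s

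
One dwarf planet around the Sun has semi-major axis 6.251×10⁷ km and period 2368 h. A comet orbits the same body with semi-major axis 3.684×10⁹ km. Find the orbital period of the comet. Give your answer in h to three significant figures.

T₂ ≈ 1.07×10⁶ h

Kepler's third law: T² ∝ a³, so T₂ = T₁ (a₂/a₁)^(3/2).
a₂/a₁ = 58.93, (a₂/a₁)^(3/2) = 452.4.
T₂ = 2368 × 452.4 = 1.071×10⁶ h.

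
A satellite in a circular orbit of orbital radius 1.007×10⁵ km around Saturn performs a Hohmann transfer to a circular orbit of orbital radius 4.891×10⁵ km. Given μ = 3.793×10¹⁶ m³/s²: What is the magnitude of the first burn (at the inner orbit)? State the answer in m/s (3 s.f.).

Δv ≈ 5590 m/s

r₁ = 1.007×10⁵ km = 1.007×10⁸ m.
r₂ = 4.891×10⁵ km = 4.891×10⁸ m.
Transfer ellipse a_t = (r₁ + r₂)/2 = 2.949×10⁸ m.
At r₁: circular v_c1 = √(μ/r₁) = 19410 m/s; transfer-perikrone v_p = √[μ(2/r₁ − 1/a_t)] = 24990 m/s.
Δv₁ = v_p − v_c1 = 5586 m/s.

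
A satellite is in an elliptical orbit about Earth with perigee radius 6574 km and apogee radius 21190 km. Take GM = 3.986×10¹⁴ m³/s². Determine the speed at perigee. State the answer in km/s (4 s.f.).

Semi-major axis a = (r_p + r_a)/2 = 13882 km = 1.388×10⁷ m.
Vis-viva: v² = μ(2/r − 1/a) = 3.986×10¹⁴ × (3.042×10⁻⁷ − 7.204×10⁻⁸) = 9.255×10⁷ m²/s².
v = 9620 m/s = 9.620 km/s.

v ≈ 9.620 km/s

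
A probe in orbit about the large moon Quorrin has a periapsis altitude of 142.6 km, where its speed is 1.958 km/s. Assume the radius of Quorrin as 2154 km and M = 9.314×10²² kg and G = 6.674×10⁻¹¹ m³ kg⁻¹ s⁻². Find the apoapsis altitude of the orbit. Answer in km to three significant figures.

μ = GM = 6.674×10⁻¹¹ × 9.314×10²² = 6.216×10¹² m³/s².
r_p = 2154 + 142.6 = 2296.6 km = 2.297×10⁶ m.
Specific energy ε = v²/2 − μ/r = -7.898×10⁵ J/kg, so a = −μ/(2ε) = 3.935×10⁶ m.
The apsides satisfy r_p + r_a = 2a, so the apoapsis radius is 2a − r_p = 5.574×10⁶ m = 5574.0 km.
Apoapsis altitude = 5574.0 − 2154 = 3420.0 km.

apoapsis altitude ≈ 3420 km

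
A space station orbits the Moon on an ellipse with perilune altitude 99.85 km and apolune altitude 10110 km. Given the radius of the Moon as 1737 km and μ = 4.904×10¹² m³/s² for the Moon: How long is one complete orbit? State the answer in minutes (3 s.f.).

T ≈ 846 minutes

r_p = 1737 + 99.85 = 1836.8 km = 1.8368×10⁶ m.
r_a = 1737 + 10110 = 11847 km = 1.1847×10⁷ m.
Semi-major axis a = (r_p + r_a)/2 = (1836.8 + 11847)/2 = 6841.9 km = 6.842×10⁶ m.
By Kepler's third law T = 2π√(a³/μ) = 2π × 8.082×10³ = 5.078×10⁴ s.
= 846.3 minutes.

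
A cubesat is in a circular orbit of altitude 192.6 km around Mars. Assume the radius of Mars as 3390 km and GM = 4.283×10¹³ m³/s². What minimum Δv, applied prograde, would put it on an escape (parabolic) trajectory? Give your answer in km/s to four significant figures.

Δv ≈ 1.432 km/s

r = 3390 + 192.6 = 3582.6 km = 3.5826×10⁶ m.
Circular speed v_c = √(μ/r) = 3458 m/s.
Escape speed v_esc = √(2μ/r) = √2 × v_c = 4890 m/s.
Δv = v_esc − v_c = 1432 m/s = 1.432 km/s.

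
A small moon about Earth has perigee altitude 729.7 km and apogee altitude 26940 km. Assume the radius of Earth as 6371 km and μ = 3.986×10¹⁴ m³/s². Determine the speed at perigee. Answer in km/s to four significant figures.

r_p = 6371 + 729.7 = 7100.7 km = 7.1007×10⁶ m.
r_a = 6371 + 26940 = 33311 km = 3.3311×10⁷ m.
Semi-major axis a = (r_p + r_a)/2 = 20206 km = 2.021×10⁷ m.
Vis-viva: v² = μ(2/r − 1/a) = 3.986×10¹⁴ × (2.817×10⁻⁷ − 4.949×10⁻⁸) = 9.254×10⁷ m²/s².
v = 9620 m/s = 9.620 km/s.

v ≈ 9.620 km/s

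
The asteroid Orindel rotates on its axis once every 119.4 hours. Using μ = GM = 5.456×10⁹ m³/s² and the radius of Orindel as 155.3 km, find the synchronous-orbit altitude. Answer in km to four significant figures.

h_sync ≈ 2789 km

T = 119.4 hours = 4.298×10⁵ s.
A synchronous orbit has period T, so by Kepler's third law a = (μT²/4π²)^(1/3).
μT²/4π² = 5.456×10⁹ × (4.298×10⁵)² / 39.48 = 2.553×10¹⁹ m³.
a = 2.945×10⁶ m = 2944.7 km.
Altitude h = a − R = 2944.7 − 155.3 = 2789.4 km.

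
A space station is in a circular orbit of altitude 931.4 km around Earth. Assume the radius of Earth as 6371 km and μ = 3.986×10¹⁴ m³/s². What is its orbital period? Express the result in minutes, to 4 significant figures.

r = 6371 + 931.4 = 7302.4 km = 7.3024×10⁶ m.
Kepler's third law: T = 2π√(r³/μ) = 2π√((7.302×10⁶)³ / 3.986×10¹⁴).
r³/μ = 9.769×10⁵ s², so T = 2π × 9.884×10² = 6.210×10³ s.
Converting: 6.210×10³ s ÷ 60.00 = 103.5 minutes.

T ≈ 103.5 minutes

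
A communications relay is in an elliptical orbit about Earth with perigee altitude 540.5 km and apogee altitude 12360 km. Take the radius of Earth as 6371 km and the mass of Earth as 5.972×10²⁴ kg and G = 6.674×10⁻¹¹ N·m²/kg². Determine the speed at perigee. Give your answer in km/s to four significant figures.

μ = GM = 6.674×10⁻¹¹ × 5.972×10²⁴ = 3.986×10¹⁴ m³/s².
r_p = 6371 + 540.5 = 6911.5 km = 6.9115×10⁶ m.
r_a = 6371 + 12360 = 18731 km = 1.8731×10⁷ m.
Semi-major axis a = (r_p + r_a)/2 = 12821 km = 1.282×10⁷ m.
Vis-viva: v² = μ(2/r − 1/a) = 3.986×10¹⁴ × (2.894×10⁻⁷ − 7.800×10⁻⁸) = 8.425×10⁷ m²/s².
v = 9179 m/s = 9.179 km/s.

v ≈ 9.179 km/s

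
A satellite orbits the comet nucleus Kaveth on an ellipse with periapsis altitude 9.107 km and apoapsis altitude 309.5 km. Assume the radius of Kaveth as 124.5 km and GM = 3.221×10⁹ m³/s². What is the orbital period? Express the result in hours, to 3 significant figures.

T ≈ 4.65 hours

r_p = 124.5 + 9.107 = 133.61 km = 1.3361×10⁵ m.
r_a = 124.5 + 309.5 = 434.00 km = 4.3400×10⁵ m.
Semi-major axis a = (r_p + r_a)/2 = (133.61 + 434.00)/2 = 283.80 km = 2.838×10⁵ m.
By Kepler's third law T = 2π√(a³/μ) = 2π × 2.664×10³ = 1.674×10⁴ s.
= 4.650 hours.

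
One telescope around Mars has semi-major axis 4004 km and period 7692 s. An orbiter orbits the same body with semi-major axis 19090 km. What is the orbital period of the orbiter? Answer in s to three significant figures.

T₂ ≈ 80100 s

Kepler's third law: T² ∝ a³, so T₂ = T₁ (a₂/a₁)^(3/2).
a₂/a₁ = 4.768, (a₂/a₁)^(3/2) = 10.41.
T₂ = 7692 × 10.41 = 80080 s.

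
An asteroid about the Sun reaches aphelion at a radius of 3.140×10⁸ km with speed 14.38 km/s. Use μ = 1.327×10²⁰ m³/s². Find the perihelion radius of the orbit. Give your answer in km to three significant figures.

perihelion radius ≈ 1.02×10⁸ km

r_a = 3.140×10¹¹ m.
Specific energy ε = v²/2 − μ/r = -3.192×10⁸ J/kg, so a = −μ/(2ε) = 2.079×10¹¹ m.
The apsides satisfy r_p + r_a = 2a, so the perihelion radius is 2a − r_a = 1.017×10¹¹ m = 1.0170×10⁸ km.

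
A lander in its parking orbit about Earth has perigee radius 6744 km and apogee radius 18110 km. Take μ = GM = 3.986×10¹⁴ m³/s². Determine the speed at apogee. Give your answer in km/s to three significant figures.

Semi-major axis a = (r_p + r_a)/2 = 12427 km = 1.243×10⁷ m.
Vis-viva: v² = μ(2/r − 1/a) = 3.986×10¹⁴ × (1.104×10⁻⁷ − 8.047×10⁻⁸) = 1.194×10⁷ m²/s².
v = 3456 m/s = 3.456 km/s.

v ≈ 3.46 km/s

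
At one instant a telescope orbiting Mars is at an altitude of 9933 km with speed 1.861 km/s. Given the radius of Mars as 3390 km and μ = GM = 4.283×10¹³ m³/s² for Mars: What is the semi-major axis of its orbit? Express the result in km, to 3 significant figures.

a ≈ 14400 km

r = 3390 + 9933 = 13323 km = 1.332×10⁷ m.
Vis-viva rearranged: 1/a = 2/r − v²/μ = 1.501×10⁻⁷ − 8.086×10⁻⁸ = 6.925×10⁻⁸ m⁻¹.
a = 1.444×10⁷ m = 14440 km.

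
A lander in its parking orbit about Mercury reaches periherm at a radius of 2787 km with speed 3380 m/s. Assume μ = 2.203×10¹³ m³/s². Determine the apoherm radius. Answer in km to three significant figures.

apoherm radius ≈ 7260 km

r_p = 2.787×10⁶ m.
Specific energy ε = v²/2 − μ/r = -2.192×10⁶ J/kg, so a = −μ/(2ε) = 5.024×10⁶ m.
The apsides satisfy r_p + r_a = 2a, so the apoherm radius is 2a − r_p = 7.262×10⁶ m = 7261.5 km.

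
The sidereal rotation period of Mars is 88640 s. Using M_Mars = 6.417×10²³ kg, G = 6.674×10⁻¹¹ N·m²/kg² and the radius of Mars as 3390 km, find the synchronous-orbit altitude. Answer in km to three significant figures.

μ = GM = 6.674×10⁻¹¹ × 6.417×10²³ = 4.283×10¹³ m³/s².
A synchronous orbit has period T, so by Kepler's third law a = (μT²/4π²)^(1/3).
μT²/4π² = 4.283×10¹³ × (8.864×10⁴)² / 39.48 = 8.524×10²¹ m³.
a = 2.043×10⁷ m = 20427 km.
Altitude h = a − R = 20427 − 3390 = 17037 km.

h_sync ≈ 17000 km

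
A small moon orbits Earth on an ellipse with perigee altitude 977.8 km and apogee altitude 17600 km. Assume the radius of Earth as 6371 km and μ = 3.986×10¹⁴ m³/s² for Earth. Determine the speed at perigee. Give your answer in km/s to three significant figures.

r_p = 6371 + 977.8 = 7348.8 km = 7.3488×10⁶ m.
r_a = 6371 + 17600 = 23971 km = 2.3971×10⁷ m.
Semi-major axis a = (r_p + r_a)/2 = 15660 km = 1.566×10⁷ m.
Vis-viva: v² = μ(2/r − 1/a) = 3.986×10¹⁴ × (2.722×10⁻⁷ − 6.386×10⁻⁸) = 8.303×10⁷ m²/s².
v = 9112 m/s = 9.112 km/s.

v ≈ 9.11 km/s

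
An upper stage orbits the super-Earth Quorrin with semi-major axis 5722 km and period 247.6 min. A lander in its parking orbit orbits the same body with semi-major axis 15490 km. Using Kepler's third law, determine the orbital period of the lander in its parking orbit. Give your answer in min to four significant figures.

T₂ ≈ 1103 min

Kepler's third law: T² ∝ a³, so T₂ = T₁ (a₂/a₁)^(3/2).
a₂/a₁ = 2.707, (a₂/a₁)^(3/2) = 4.454.
T₂ = 247.6 × 4.454 = 1103 min.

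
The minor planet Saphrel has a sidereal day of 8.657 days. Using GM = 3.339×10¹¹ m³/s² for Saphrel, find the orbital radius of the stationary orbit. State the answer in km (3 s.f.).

T = 8.657 days = 7.480×10⁵ s.
A synchronous orbit has period T, so by Kepler's third law a = (μT²/4π²)^(1/3).
μT²/4π² = 3.339×10¹¹ × (7.480×10⁵)² / 39.48 = 4.732×10²¹ m³.
a = 1.679×10⁷ m = 16788 km.

r_sync ≈ 16800 km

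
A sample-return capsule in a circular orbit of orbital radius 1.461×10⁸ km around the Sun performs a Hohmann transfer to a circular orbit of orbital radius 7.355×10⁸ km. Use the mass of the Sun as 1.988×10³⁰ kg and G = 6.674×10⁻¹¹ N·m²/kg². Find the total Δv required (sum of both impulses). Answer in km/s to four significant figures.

Δv_total ≈ 14.49 km/s

μ = GM = 6.674×10⁻¹¹ × 1.988×10³⁰ = 1.327×10²⁰ m³/s².
r₁ = 1.461×10⁸ km = 1.461×10¹¹ m.
r₂ = 7.355×10⁸ km = 7.355×10¹¹ m.
Transfer ellipse a_t = (r₁ + r₂)/2 = 4.408×10¹¹ m.
At r₁: circular v_c1 = √(μ/r₁) = 30140 m/s; transfer-perihelion v_p = √[μ(2/r₁ − 1/a_t)] = 38930 m/s.
Δv₁ = v_p − v_c1 = 8791 m/s.
At r₂: circular v_c2 = √(μ/r₂) = 13430 m/s; transfer-aphelion v_a = √[μ(2/r₂ − 1/a_t)] = 7732 m/s.
Δv₂ = v_c2 − v_a = 5699 m/s.
Total Δv = Δv₁ + Δv₂ = 14490 m/s = 14.49 km/s.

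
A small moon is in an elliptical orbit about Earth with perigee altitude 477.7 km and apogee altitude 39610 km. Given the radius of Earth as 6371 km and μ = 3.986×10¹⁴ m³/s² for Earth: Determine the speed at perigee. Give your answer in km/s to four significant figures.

r_p = 6371 + 477.7 = 6848.7 km = 6.8487×10⁶ m.
r_a = 6371 + 39610 = 45981 km = 4.5981×10⁷ m.
Semi-major axis a = (r_p + r_a)/2 = 26415 km = 2.641×10⁷ m.
Vis-viva: v² = μ(2/r − 1/a) = 3.986×10¹⁴ × (2.920×10⁻⁷ − 3.786×10⁻⁸) = 1.013×10⁸ m²/s².
v = 10070 m/s = 10.07 km/s.

v ≈ 10.07 km/s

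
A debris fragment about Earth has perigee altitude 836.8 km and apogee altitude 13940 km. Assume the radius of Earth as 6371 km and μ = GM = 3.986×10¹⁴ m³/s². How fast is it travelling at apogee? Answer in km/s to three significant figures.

v ≈ 3.21 km/s

r_p = 6371 + 836.8 = 7207.8 km = 7.2078×10⁶ m.
r_a = 6371 + 13940 = 20311 km = 2.0311×10⁷ m.
Semi-major axis a = (r_p + r_a)/2 = 13759 km = 1.376×10⁷ m.
Vis-viva: v² = μ(2/r − 1/a) = 3.986×10¹⁴ × (9.847×10⁻⁸ − 7.268×10⁻⁸) = 1.028×10⁷ m²/s².
v = 3206 m/s = 3.206 km/s.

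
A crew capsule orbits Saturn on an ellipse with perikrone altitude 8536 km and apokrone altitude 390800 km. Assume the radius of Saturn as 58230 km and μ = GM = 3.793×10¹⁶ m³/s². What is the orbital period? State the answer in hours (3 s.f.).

r_p = 58230 + 8536 = 66766 km = 6.6766×10⁷ m.
r_a = 58230 + 390800 = 449030 km = 4.4903×10⁸ m.
Semi-major axis a = (r_p + r_a)/2 = (66766 + 4.4903×10⁵)/2 = 2.5790×10⁵ km = 2.579×10⁸ m.
By Kepler's third law T = 2π√(a³/μ) = 2π × 2.127×10⁴ = 1.336×10⁵ s.
= 37.12 hours.

T ≈ 37.1 hours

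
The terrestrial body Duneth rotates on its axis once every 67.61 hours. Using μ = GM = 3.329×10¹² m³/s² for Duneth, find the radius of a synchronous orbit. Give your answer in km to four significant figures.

r_sync ≈ 17090 km

T = 67.61 hours = 2.434×10⁵ s.
A synchronous orbit has period T, so by Kepler's third law a = (μT²/4π²)^(1/3).
μT²/4π² = 3.329×10¹² × (2.434×10⁵)² / 39.48 = 4.996×10²¹ m³.
a = 1.709×10⁷ m = 17095 km.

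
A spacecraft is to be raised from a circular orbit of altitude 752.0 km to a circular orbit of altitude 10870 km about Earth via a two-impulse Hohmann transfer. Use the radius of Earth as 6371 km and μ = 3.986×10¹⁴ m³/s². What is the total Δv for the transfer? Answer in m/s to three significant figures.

r₁ = 6371 + 752.0 = 7123.0 km = 7.1230×10⁶ m.
r₂ = 6371 + 10870 = 17241 km = 1.7241×10⁷ m.
Transfer ellipse a_t = (r₁ + r₂)/2 = 1.218×10⁷ m.
At r₁: circular v_c1 = √(μ/r₁) = 7481 m/s; transfer-perigee v_p = √[μ(2/r₁ − 1/a_t)] = 8899 m/s.
Δv₁ = v_p − v_c1 = 1419 m/s.
At r₂: circular v_c2 = √(μ/r₂) = 4808 m/s; transfer-apogee v_a = √[μ(2/r₂ − 1/a_t)] = 3677 m/s.
Δv₂ = v_c2 − v_a = 1132 m/s.
Total Δv = Δv₁ + Δv₂ = 2550 m/s.

Δv_total ≈ 2550 m/s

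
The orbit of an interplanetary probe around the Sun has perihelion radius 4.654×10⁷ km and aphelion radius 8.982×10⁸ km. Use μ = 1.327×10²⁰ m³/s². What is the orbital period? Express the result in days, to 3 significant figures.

T ≈ 2050 days

Semi-major axis a = (r_p + r_a)/2 = (4.6540×10⁷ + 8.9820×10⁸)/2 = 4.7237×10⁸ km = 4.724×10¹¹ m.
By Kepler's third law T = 2π√(a³/μ) = 2π × 2.818×10⁷ = 1.771×10⁸ s.
= 2050 days.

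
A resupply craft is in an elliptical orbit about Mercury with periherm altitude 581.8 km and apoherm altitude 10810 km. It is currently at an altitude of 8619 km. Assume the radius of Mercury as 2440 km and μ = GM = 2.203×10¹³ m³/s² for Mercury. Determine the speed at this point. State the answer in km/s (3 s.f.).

v ≈ 1.13 km/s

r_p = 2440 + 581.8 = 3021.8 km = 3.0218×10⁶ m.
r_a = 2440 + 10810 = 13250 km = 1.3250×10⁷ m.
r = 2440 + 8619 = 11059 km = 1.106×10⁷ m.
Semi-major axis a = (r_p + r_a)/2 = 8135.9 km = 8.136×10⁶ m.
Vis-viva: v² = μ(2/r − 1/a) = 2.203×10¹³ × (1.808×10⁻⁷ − 1.229×10⁻⁷) = 1.276×10⁶ m²/s².
v = 1130 m/s = 1.130 km/s.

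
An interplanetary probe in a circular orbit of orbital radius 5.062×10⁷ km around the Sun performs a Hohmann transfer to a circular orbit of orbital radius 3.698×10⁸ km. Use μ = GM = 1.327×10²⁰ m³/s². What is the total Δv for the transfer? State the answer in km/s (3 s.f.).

Δv_total ≈ 26.4 km/s

r₁ = 5.062×10⁷ km = 5.062×10¹⁰ m.
r₂ = 3.698×10⁸ km = 3.698×10¹¹ m.
Transfer ellipse a_t = (r₁ + r₂)/2 = 2.102×10¹¹ m.
At r₁: circular v_c1 = √(μ/r₁) = 51200 m/s; transfer-perihelion v_p = √[μ(2/r₁ − 1/a_t)] = 67910 m/s.
Δv₁ = v_p − v_c1 = 16710 m/s.
At r₂: circular v_c2 = √(μ/r₂) = 18940 m/s; transfer-aphelion v_a = √[μ(2/r₂ − 1/a_t)] = 9296 m/s.
Δv₂ = v_c2 − v_a = 9647 m/s.
Total Δv = Δv₁ + Δv₂ = 26360 m/s = 26.36 km/s.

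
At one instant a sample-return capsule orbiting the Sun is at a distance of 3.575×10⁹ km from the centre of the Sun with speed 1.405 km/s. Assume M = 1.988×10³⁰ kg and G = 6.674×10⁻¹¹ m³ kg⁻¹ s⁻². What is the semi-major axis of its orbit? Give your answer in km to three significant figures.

μ = GM = 6.674×10⁻¹¹ × 1.988×10³⁰ = 1.327×10²⁰ m³/s².
r = 3.575×10¹² m.
Specific orbital energy ε = v²/2 − μ/r = (1405)²/2 − 1.327×10²⁰/3.575×10¹² = -3.613×10⁷ J/kg.
Since ε = −μ/(2a), a = −μ/(2ε) = 1.836×10¹² m = 1.8363×10⁹ km.

a ≈ 1.84×10⁹ km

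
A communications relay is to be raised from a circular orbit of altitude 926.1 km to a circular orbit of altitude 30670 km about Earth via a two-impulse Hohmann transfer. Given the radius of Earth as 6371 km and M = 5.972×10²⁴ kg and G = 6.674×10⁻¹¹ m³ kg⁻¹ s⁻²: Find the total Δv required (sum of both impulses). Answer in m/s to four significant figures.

Δv_total ≈ 3561 m/s

μ = GM = 6.674×10⁻¹¹ × 5.972×10²⁴ = 3.986×10¹⁴ m³/s².
r₁ = 6371 + 926.1 = 7297.1 km = 7.2971×10⁶ m.
r₂ = 6371 + 30670 = 37041 km = 3.7041×10⁷ m.
Transfer ellipse a_t = (r₁ + r₂)/2 = 2.217×10⁷ m.
At r₁: circular v_c1 = √(μ/r₁) = 7391 m/s; transfer-perigee v_p = √[μ(2/r₁ − 1/a_t)] = 9553 m/s.
Δv₁ = v_p − v_c1 = 2163 m/s.
At r₂: circular v_c2 = √(μ/r₂) = 3280 m/s; transfer-apogee v_a = √[μ(2/r₂ − 1/a_t)] = 1882 m/s.
Δv₂ = v_c2 − v_a = 1398 m/s.
Total Δv = Δv₁ + Δv₂ = 3561 m/s.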